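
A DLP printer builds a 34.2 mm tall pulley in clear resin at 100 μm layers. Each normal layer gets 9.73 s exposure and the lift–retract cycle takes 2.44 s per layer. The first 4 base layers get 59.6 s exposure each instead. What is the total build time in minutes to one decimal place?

Layer count = ceil(34.2 / 0.1) = 342.
Burn-in layers = 4 × (59.6 + 2.44), so 248.16 s.
Normal layers = 338 × (9.73 + 2.44), so 4113.46 s.
Sum: 248.16 + 4113.46 = 4361.62 s → 72.7 minutes.

72.7 minutes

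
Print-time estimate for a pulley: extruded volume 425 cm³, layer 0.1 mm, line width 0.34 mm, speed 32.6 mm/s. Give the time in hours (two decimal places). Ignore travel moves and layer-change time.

106.51 hours

Extrusion cross-section = 0.1 × 0.34 = 0.034 mm².
Path length: 425000 mm³ / 0.034 mm² → 12500000 mm.
Time extruding = 12500000 / 32.6, so 383435.6 s.
383435.6 s = 106.51 hours.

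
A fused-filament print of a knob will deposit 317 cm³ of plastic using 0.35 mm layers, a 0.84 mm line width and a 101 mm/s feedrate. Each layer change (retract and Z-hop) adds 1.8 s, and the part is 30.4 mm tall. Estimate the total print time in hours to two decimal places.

3.01 hours

Extrusion cross-section: 0.35 × 0.84 → 0.294 mm².
Toolpath length = 317 cm³ / 0.294 mm² = 317000 / 0.294 = 1078231.3 mm.
Print-move time = 1078231.3 / 101, so 10675.6 s.
Layer count = ceil(30.4 / 0.35) = 87.
Non-print overhead = 87 × 1.8 = 156.6 s.
Altogether 10675.6 + 156.6 = 10832.2 s, i.e. 3.01 hours.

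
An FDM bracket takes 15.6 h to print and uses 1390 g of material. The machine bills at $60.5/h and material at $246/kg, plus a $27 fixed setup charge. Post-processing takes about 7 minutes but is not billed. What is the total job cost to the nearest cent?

$1312.74

Machine-time cost: 60.5 × 15.6 → $943.80.
Feedstock cost: 246 × 1390/1000 → $341.94.
Total = 943.80 + 341.94 + 27 = $1312.74.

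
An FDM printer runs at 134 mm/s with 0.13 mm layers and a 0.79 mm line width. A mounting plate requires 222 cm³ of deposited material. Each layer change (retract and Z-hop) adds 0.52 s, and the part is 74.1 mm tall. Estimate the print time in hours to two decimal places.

Line area: 0.13 × 0.79 → 0.1027 mm².
Total extruded path = 222000/0.1027 = 2161635.8 mm.
Extrusion time: 2161635.8 / 134 → 16131.6 s.
Layers = ⌈74.1/0.13⌉ = 570.
Z-hop total = 570 × 0.52, so 296.4 s.
Total = 16131.6 + 296.4 = 16428 s = 4.56 hours.

4.56 hours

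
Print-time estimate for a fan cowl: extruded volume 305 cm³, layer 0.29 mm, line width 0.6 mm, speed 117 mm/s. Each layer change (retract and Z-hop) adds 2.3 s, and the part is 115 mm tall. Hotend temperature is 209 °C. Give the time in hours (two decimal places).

Extrusion cross-section = 0.29 × 0.6, so 0.174 mm².
Toolpath length = 305 cm³ / 0.174 mm² = 305000 / 0.174 = 1752873.6 mm.
Time extruding: 1752873.6 / 117 → 14981.8 s.
Number of layers: 115 / 0.29 → 397 (rounded up).
Non-print overhead = 397 × 2.3, so 913.1 s.
Total = 14981.8 + 913.1 = 15894.9 s = 4.42 hours.

4.42 hours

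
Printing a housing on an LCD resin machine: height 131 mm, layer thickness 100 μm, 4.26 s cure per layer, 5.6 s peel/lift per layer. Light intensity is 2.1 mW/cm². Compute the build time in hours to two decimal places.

3.59 hours

Number of layers: 131 / 0.1 → 1310 (rounded up).
Cycle time = 4.26 + 5.6 = 9.86 s.
Total = 1310 × 9.86 = 12916.6 s = 3.59 hours.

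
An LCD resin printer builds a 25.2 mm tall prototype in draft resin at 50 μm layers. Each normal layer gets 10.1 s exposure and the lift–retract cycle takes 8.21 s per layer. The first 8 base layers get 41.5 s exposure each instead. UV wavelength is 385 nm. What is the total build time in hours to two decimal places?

Number of layers: 25.2 / 0.05 → 504 (rounded up).
Burn-in layers = 8 × (41.5 + 8.21), so 397.68 s.
Normal layers: 496 × (10.1 + 8.21) → 9081.76 s.
Sum: 397.68 + 9081.76 = 9479.44 s → 2.63 hours.

2.63 hours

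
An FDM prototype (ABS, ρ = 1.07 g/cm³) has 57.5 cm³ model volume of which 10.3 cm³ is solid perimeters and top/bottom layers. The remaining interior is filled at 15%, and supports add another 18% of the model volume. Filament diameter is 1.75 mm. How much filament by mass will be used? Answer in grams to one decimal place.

29.7 g

Volume inside the shell = 57.5 − 10.3, so 47.2 cm³.
Infill volume = 0.15 × 47.2 = 7.08 cm³.
Support = 0.18 × 57.5 = 10.35 cm³.
Total printed volume: 10.3 + 7.08 + 10.35 → 27.73 cm³.
Mass = 27.73 × 1.07, so 29.6711 g.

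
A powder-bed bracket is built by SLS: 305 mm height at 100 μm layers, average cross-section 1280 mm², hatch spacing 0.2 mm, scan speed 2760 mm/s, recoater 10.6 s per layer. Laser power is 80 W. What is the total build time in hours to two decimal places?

Layers = ⌈305/0.1⌉ = 3050.
Scan path per layer = 1280 / 0.2, so 6400 mm.
Laser time per layer: 6400 / 2760 → 2.3188 s.
Time per layer = 2.3188 + 10.6 = 12.9188 s.
Total: 3050 × 12.9188 s = 39402.34 s → 10.95 hours.

10.95 hours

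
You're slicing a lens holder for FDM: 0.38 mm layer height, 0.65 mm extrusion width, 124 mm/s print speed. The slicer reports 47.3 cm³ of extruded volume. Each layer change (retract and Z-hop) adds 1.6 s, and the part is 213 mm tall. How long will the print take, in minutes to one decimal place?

Line area = 0.38 × 0.65 = 0.247 mm².
Path length: 47300 mm³ / 0.247 mm² → 191498 mm.
Extrusion time = 191498 / 124, so 1544.3 s.
Layer count = ceil(213 / 0.38) = 561.
Layer-change overhead = 561 × 1.6 = 897.6 s.
Altogether 1544.3 + 897.6 = 2441.9 s, i.e. 40.7 minutes.

40.7 minutes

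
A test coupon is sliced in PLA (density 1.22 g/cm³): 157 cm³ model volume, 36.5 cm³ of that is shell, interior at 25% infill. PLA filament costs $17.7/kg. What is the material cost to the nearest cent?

$1.44

Volume inside the shell = 157 − 36.5 = 120.5 cm³.
Deposited infill = 0.25 × 120.5 = 30.125 cm³.
Deposited volume = 36.5 + 30.125, so 66.625 cm³.
Mass = 66.625 × 1.22 = 81.2825 g.
At $17.7/kg: 81.2825/1000 × 17.7 = $1.44.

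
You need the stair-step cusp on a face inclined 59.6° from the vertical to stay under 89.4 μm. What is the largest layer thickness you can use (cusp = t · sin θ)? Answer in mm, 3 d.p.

0.104 mm

sin(59.6°) = 0.8625; t_max = 0.0894/0.8625 = 0.104 mm.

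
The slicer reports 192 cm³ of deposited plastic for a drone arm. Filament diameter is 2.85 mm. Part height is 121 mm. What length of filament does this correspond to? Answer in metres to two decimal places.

A = π r² = π × 1.425² = 6.3794 mm².
L = 192000 mm³ / 6.3794 mm² = 30096.87 mm, i.e. 30.10 m.

30.10 m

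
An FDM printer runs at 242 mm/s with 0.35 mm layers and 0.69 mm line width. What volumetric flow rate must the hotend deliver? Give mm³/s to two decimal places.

A: 0.35 × 0.69 → 0.2415 mm².
Q = v·A = 242 × 0.2415 = 58.44 mm³/s.

58.44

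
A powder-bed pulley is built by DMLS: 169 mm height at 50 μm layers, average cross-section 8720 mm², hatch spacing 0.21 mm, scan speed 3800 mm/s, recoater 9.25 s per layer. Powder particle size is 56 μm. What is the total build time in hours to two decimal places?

18.94 hours

Number of layers: 169 / 0.05 → 3380 (rounded up).
Hatch length per layer = 8720 / 0.21, so 41523.8 mm.
Per-layer scan time = 41523.8 / 3800, so 10.9273 s.
Layer cycle = 10.9273 + 9.25 = 20.1773 s.
3380 layers × 20.1773 s/layer = 68199.274 s, i.e. 18.94 hours.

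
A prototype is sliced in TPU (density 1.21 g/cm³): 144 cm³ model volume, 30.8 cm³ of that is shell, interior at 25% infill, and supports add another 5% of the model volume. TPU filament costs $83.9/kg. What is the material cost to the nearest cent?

Volume inside the shell = 144 − 30.8 = 113.2 cm³.
Deposited infill = 0.25 × 113.2 = 28.3 cm³.
Support = 0.05 × 144 = 7.2 cm³.
Deposited volume = 30.8 + 28.3 + 7.2 = 66.3 cm³.
Mass: 66.3 × 1.21 → 80.223 g.
At $83.9/kg: 80.223/1000 × 83.9 = $6.73.

$6.73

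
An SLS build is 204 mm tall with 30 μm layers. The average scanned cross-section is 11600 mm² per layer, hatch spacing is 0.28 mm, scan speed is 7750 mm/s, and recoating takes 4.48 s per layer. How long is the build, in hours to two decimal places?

18.56 hours

Layer count = ceil(204 / 0.03) = 6800.
Scan path per layer = 11600 / 0.28, so 41428.6 mm.
Laser time per layer = 41428.6 / 7750, so 5.3456 s.
Layer cycle = 5.3456 + 4.48 = 9.8256 s.
6800 layers × 9.8256 s/layer = 66814.08 s, i.e. 18.56 hours.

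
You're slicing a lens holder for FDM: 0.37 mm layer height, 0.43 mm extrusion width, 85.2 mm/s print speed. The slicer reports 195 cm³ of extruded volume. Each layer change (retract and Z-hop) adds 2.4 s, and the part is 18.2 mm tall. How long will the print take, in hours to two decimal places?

4.03 hours

Line area: 0.37 × 0.43 → 0.1591 mm².
Path length: 195000 mm³ / 0.1591 mm² → 1225644.2 mm.
Time extruding: 1225644.2 / 85.2 → 14385.5 s.
Layers = ⌈18.2/0.37⌉ = 50.
Z-hop total: 50 × 2.4 → 120 s.
Altogether 14385.5 + 120 = 14505.5 s, i.e. 4.03 hours.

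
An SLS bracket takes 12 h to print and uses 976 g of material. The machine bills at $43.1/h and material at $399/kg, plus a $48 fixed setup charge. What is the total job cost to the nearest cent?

Machine cost: 43.1 × 12 → $517.20.
Material charge: 399 × 976/1000 → $389.424.
Adding setup: 517.20 + 389.424 + 48 → 954.624 ≈ $954.62.

$954.62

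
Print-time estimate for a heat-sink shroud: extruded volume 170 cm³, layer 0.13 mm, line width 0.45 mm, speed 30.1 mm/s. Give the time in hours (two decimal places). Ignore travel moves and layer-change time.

26.82 hours

Bead cross-section: 0.13 × 0.45 → 0.0585 mm².
Toolpath length = 170 cm³ / 0.0585 mm² = 170000 / 0.0585 = 2905982.9 mm.
Print-move time = 2905982.9 / 30.1, so 96544.3 s.
Converting: 96544.3 s = 26.82 hours.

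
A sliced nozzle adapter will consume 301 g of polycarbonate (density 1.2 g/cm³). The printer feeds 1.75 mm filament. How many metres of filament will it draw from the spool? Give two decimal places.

104.28 m

Volume = 301 g / 1.2 g·cm⁻³ = 250.8333 cm³ = 250833.3 mm³.
A = π r² = π × 0.875² = 2.4053 mm².
L = V/A = 250833.3/2.4053 = 104283.58 mm → 104.28 m.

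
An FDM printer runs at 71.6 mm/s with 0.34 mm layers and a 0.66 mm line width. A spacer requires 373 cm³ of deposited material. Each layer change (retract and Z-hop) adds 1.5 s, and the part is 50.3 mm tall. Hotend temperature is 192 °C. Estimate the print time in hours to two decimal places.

6.51 hours

Line area: 0.34 × 0.66 → 0.2244 mm².
Toolpath length = 373 cm³ / 0.2244 mm² = 373000 / 0.2244 = 1662210.3 mm.
Print-move time = 1662210.3 / 71.6 = 23215.2 s.
Layers = ⌈50.3/0.34⌉ = 148.
Z-hop total = 148 × 1.5, so 222 s.
Total = 23215.2 + 222 = 23437.2 s = 6.51 hours.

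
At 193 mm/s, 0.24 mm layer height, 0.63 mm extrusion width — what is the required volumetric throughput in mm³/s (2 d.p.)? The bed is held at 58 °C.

A = 0.24 × 0.63, so 0.1512 mm².
Q = v·A = 193 × 0.1512 = 29.18 mm³/s.

29.18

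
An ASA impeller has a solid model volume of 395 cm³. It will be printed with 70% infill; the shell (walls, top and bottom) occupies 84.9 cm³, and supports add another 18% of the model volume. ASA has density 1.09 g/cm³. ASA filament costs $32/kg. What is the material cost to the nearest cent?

$13.01

Volume inside the shell: 395 − 84.9 → 310.1 cm³.
Infill volume = 0.70 × 310.1, so 217.07 cm³.
Support: 0.18 × 395 → 71.1 cm³.
Deposited volume: 84.9 + 217.07 + 71.1 → 373.07 cm³.
Mass = 373.07 × 1.09 = 406.6463 g.
Cost = 406.6463 g / 1000 × $32/kg = $13.01.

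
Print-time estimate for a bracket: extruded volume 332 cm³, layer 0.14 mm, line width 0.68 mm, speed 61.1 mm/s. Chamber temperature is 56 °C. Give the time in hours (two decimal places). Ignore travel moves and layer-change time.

15.85 hours

Bead cross-section = 0.14 × 0.68 = 0.0952 mm².
Toolpath length = 332 cm³ / 0.0952 mm² = 332000 / 0.0952 = 3487395 mm.
Extrusion time = 3487395 / 61.1 = 57076.8 s.
In the requested units: 57076.8 s = 15.85 hours.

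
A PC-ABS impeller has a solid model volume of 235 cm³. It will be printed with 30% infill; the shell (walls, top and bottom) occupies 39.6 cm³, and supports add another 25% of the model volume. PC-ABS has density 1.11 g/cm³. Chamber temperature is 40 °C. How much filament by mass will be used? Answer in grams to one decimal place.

Interior volume = 235 − 39.6, so 195.4 cm³.
Deposited infill: 0.30 × 195.4 → 58.62 cm³.
Support = 0.25 × 235 = 58.75 cm³.
Deposited volume = 39.6 + 58.62 + 58.75 = 156.97 cm³.
Mass = 156.97 × 1.11 = 174.2367 g.

174.2 g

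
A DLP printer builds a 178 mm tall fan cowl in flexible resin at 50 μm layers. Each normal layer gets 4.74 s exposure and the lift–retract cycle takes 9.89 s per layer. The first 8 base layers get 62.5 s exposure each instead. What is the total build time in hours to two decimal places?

Layer count = ceil(178 / 0.05) = 3560.
Base layers = 8 × (62.5 + 9.89) = 579.12 s.
Normal layers: 3552 × (4.74 + 9.89) → 51965.76 s.
Total = 579.12 + 51965.76 = 52544.88 s = 14.60 hours.

14.60 hours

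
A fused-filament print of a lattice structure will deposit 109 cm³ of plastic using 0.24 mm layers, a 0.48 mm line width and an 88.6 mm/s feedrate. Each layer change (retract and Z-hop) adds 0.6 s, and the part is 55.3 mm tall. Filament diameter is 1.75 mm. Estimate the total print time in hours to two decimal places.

Extrusion cross-section = 0.24 × 0.48, so 0.1152 mm².
Path length: 109000 mm³ / 0.1152 mm² → 946180.6 mm.
Print-move time = 946180.6 / 88.6, so 10679.2 s.
Layers = ⌈55.3/0.24⌉ = 231.
Layer-change overhead = 231 × 0.6, so 138.6 s.
Total = 10679.2 + 138.6 = 10817.8 s = 3.00 hours.

3.00 hours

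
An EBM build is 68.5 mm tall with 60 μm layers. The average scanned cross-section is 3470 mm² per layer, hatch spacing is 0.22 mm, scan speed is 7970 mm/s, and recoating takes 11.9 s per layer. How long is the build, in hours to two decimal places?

4.40 hours

Layer count = ceil(68.5 / 0.06) = 1142.
Per-layer scan distance: 3470 / 0.22 → 15772.7 mm.
Scan time per layer = 15772.7 / 7970 = 1.979 s.
Time per layer = 1.979 + 11.9 = 13.879 s.
1142 layers × 13.879 s/layer = 15849.818 s, i.e. 4.40 hours.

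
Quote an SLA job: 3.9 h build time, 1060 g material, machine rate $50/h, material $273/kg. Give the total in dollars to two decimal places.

Time charge = 50 × 3.9, so $195.00.
Feedstock cost = 273 × 1060/1000 = $289.38.
Total = 195.00 + 289.38 = $484.38.

$484.38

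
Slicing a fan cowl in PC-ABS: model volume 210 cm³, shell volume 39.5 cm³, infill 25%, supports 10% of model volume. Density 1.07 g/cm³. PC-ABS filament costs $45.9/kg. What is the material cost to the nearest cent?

$5.06

Volume inside the shell = 210 − 39.5, so 170.5 cm³.
Infill deposited: 0.25 × 170.5 → 42.625 cm³.
Support: 0.10 × 210 → 21 cm³.
Total printed volume = 39.5 + 42.625 + 21 = 103.125 cm³.
Mass = 103.125 × 1.07, so 110.34375 g.
At $45.9/kg: 110.34375/1000 × 45.9 = $5.06.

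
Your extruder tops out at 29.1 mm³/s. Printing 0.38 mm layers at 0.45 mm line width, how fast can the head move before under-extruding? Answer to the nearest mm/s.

170 mm/s

Bead cross-section = 0.38 × 0.45, so 0.171 mm².
v_max = Q/A = 29.1/0.171 = 170.18 mm/s → 170 mm/s.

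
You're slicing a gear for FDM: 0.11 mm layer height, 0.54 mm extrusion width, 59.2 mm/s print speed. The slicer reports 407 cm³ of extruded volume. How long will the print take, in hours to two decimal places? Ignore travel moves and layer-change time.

Bead cross-section = 0.11 × 0.54, so 0.0594 mm².
Path length: 407000 mm³ / 0.0594 mm² → 6851851.9 mm.
Extrusion time = 6851851.9 / 59.2, so 115740.7 s.
115740.7 s = 32.15 hours.

32.15 hours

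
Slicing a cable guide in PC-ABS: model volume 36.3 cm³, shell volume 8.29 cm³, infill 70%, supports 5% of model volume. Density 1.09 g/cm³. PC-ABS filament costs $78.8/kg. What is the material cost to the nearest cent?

Interior volume = 36.3 − 8.29, so 28.01 cm³.
Deposited infill = 0.70 × 28.01 = 19.607 cm³.
Support = 0.05 × 36.3 = 1.815 cm³.
Total printed volume: 8.29 + 19.607 + 1.815 → 29.712 cm³.
Mass: 29.712 × 1.09 → 32.38608 g.
Cost = 32.38608 g / 1000 × $78.8/kg = $2.55.

$2.55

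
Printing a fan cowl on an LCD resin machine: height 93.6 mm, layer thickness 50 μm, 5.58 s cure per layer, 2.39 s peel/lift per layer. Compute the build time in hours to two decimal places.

Number of layers: 93.6 / 0.05 → 1872 (rounded up).
Per-layer time = 5.58 + 2.39 = 7.97 s.
Build time: 1872 × 7.97 s = 14919.84 s, i.e. 4.14 hours.

4.14 hours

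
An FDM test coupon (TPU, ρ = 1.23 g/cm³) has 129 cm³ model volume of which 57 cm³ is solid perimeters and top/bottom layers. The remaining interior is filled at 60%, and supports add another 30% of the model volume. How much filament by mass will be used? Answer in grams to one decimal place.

170.8 g

Volume inside the shell = 129 − 57 = 72 cm³.
Infill deposited = 0.60 × 72 = 43.2 cm³.
Support = 0.30 × 129, so 38.7 cm³.
Total printed volume = 57 + 43.2 + 38.7 = 138.9 cm³.
Mass = 138.9 × 1.23 = 170.847 g.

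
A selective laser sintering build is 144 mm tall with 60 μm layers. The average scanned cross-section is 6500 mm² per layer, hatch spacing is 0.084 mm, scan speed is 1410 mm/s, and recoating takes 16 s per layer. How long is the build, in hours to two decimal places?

Number of layers: 144 / 0.06 → 2400 (rounded up).
Scan path per layer: 6500 / 0.084 → 77381 mm.
Scan time per layer = 77381 / 1410, so 54.8801 s.
Layer cycle: 54.8801 + 16 → 70.8801 s.
Build time = 2400 × 70.8801 = 170112.24 s = 47.25 hours.

47.25 hours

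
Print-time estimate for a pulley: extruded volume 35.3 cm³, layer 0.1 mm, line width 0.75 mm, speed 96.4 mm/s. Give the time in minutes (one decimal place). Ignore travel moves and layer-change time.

81.4 minutes

Line area = 0.1 × 0.75 = 0.075 mm².
Toolpath length = 35.3 cm³ / 0.075 mm² = 35300 / 0.075 = 470666.7 mm.
Time extruding: 470666.7 / 96.4 → 4882.4 s.
4882.4 s = 81.4 minutes.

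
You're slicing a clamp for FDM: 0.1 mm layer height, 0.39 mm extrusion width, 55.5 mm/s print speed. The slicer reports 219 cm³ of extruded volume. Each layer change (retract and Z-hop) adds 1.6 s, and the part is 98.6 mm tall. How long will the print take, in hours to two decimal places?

28.54 hours

Bead cross-section = 0.1 × 0.39 = 0.039 mm².
Toolpath length = 219 cm³ / 0.039 mm² = 219000 / 0.039 = 5615384.6 mm.
Extrusion time: 5615384.6 / 55.5 → 101178.1 s.
Layer count = ceil(98.6 / 0.1) = 986.
Z-hop total = 986 × 1.6 = 1577.6 s.
Total = 101178.1 + 1577.6 = 102755.7 s = 28.54 hours.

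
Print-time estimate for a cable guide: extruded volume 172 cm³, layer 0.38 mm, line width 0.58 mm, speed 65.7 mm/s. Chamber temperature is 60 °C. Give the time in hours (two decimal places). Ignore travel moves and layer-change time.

3.30 hours

Line area: 0.38 × 0.58 → 0.2204 mm².
Toolpath length = 172 cm³ / 0.2204 mm² = 172000 / 0.2204 = 780399.3 mm.
Print-move time = 780399.3 / 65.7 = 11878.2 s.
Converting: 11878.2 s = 3.30 hours.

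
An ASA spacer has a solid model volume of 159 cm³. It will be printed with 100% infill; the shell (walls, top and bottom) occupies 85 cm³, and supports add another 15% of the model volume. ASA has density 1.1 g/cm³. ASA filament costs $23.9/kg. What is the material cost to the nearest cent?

$4.81

Volume inside the shell = 159 − 85, so 74 cm³.
Deposited infill = 1.00 × 74 = 74 cm³.
Support = 0.15 × 159 = 23.85 cm³.
Total extruded = 85 + 74 + 23.85 = 182.85 cm³.
Mass = 182.85 × 1.1, so 201.135 g.
At $23.9/kg: 201.135/1000 × 23.9 = $4.81.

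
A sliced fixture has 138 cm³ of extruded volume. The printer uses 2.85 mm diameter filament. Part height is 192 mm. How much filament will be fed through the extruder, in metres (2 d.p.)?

21.63 m

Cross-section of 2.85 mm filament: π·(2.85/2)² = 6.3794 mm².
Length = 138 cm³ / 6.3794 mm² = 138000 / 6.3794 = 21632.13 mm = 21.63 m.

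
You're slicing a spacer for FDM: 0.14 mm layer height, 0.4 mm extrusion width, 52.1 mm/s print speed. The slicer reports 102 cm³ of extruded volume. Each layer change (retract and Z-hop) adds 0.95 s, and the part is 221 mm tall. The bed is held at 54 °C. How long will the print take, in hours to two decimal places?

10.13 hours

Bead cross-section = 0.14 × 0.4 = 0.056 mm².
Path length: 102000 mm³ / 0.056 mm² → 1821428.6 mm.
Extrusion time = 1821428.6 / 52.1, so 34960.2 s.
Layer count = ceil(221 / 0.14) = 1579.
Z-hop total = 1579 × 0.95 = 1500.05 s.
Total = 34960.2 + 1500.05 = 36460.25 s = 10.13 hours.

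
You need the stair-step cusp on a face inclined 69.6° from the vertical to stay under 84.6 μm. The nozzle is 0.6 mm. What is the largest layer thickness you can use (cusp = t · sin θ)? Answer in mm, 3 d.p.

Layer height = cusp / sin(69.6°) = 0.0846 / 0.9373 = 0.090 mm.

0.090 mm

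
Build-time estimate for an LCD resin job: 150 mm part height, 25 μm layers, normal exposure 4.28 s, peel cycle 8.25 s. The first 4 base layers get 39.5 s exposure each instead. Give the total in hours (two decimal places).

20.92 hours

Number of layers: 150 / 0.025 → 6000 (rounded up).
Base layers = 4 × (39.5 + 8.25), so 191 s.
Normal layers = 5996 × (4.28 + 8.25) = 75129.88 s.
Sum: 191 + 75129.88 = 75320.88 s → 20.92 hours.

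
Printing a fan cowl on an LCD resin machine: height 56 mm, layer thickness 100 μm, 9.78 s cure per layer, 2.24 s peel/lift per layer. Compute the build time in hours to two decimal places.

Number of layers: 56 / 0.1 → 560 (rounded up).
Per-layer time = 9.78 + 2.24 = 12.02 s.
Total = 560 × 12.02 = 6731.2 s = 1.87 hours.

1.87 hours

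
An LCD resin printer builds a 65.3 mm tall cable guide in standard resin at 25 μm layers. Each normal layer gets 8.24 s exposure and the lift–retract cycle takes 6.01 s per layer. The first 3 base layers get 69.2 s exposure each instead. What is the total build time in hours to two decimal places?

Layer count = ceil(65.3 / 0.025) = 2612.
Base layers: 3 × (69.2 + 6.01) → 225.63 s.
Remaining layers: 2609 × (8.24 + 6.01) → 37178.25 s.
Sum: 225.63 + 37178.25 = 37403.88 s → 10.39 hours.

10.39 hours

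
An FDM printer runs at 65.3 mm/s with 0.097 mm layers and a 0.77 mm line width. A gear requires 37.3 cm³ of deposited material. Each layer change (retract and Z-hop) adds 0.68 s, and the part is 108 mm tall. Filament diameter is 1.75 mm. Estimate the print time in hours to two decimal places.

Bead cross-section = 0.097 × 0.77 = 0.07469 mm².
Path length: 37300 mm³ / 0.07469 mm² → 499397.5 mm.
Print-move time = 499397.5 / 65.3 = 7647.7 s.
Layers = ⌈108/0.097⌉ = 1114.
Z-hop total = 1114 × 0.68 = 757.52 s.
Altogether 7647.7 + 757.52 = 8405.22 s, i.e. 2.33 hours.

2.33 hours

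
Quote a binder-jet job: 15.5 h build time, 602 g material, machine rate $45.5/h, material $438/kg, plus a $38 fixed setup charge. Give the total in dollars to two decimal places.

$1006.93

Machine cost = 45.5 × 15.5 = $705.25.
Material charge: 438 × 602/1000 → $263.676.
Total = 705.25 + 263.676 + 38 = 1006.926 ≈ $1006.93.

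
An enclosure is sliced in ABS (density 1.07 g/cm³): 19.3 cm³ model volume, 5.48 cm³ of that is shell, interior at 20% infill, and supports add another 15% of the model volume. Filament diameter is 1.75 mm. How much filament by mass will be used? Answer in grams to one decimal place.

11.9 g

Interior volume = 19.3 − 5.48 = 13.82 cm³.
Infill deposited: 0.20 × 13.82 → 2.764 cm³.
Support: 0.15 × 19.3 → 2.895 cm³.
Total extruded = 5.48 + 2.764 + 2.895, so 11.139 cm³.
Mass = 11.139 × 1.07 = 11.91873 g.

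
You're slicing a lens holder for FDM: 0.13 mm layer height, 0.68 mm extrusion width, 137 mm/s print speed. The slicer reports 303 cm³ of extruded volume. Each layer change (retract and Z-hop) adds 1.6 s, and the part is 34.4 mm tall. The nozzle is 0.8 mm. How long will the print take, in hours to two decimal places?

Bead cross-section = 0.13 × 0.68 = 0.0884 mm².
Total extruded path = 303000/0.0884 = 3427601.8 mm.
Time extruding = 3427601.8 / 137, so 25019 s.
Layer count = ceil(34.4 / 0.13) = 265.
Layer-change overhead = 265 × 1.6, so 424 s.
Total = 25019 + 424 = 25443 s = 7.07 hours.

7.07 hours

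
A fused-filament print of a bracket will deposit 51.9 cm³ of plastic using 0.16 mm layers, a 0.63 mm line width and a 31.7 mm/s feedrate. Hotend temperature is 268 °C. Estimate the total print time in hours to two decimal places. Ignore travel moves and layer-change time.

4.51 hours

Extrusion cross-section = 0.16 × 0.63 = 0.1008 mm².
Total extruded path = 51900/0.1008 = 514881 mm.
Extrusion time = 514881 / 31.7 = 16242.3 s.
Converting: 16242.3 s = 4.51 hours.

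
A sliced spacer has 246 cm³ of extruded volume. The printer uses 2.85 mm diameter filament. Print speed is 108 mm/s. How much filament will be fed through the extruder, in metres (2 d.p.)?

Filament cross-section = π × (2.85/2)² = 6.3794 mm².
L = 246000 mm³ / 6.3794 mm² = 38561.62 mm, i.e. 38.56 m.

38.56 m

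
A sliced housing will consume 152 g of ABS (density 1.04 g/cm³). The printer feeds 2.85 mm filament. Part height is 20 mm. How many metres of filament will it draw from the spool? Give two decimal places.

22.91 m

Volume = 152 g / 1.04 g·cm⁻³ = 146.1538 cm³ = 146153.8 mm³.
Cross-section of 2.85 mm filament: π·(2.85/2)² = 6.3794 mm².
L = V/A = 146153.8/6.3794 = 22910.27 mm → 22.91 m.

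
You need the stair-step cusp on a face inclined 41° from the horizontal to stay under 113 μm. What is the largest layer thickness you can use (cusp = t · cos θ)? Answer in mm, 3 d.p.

0.150 mm

t = h_c / cos θ = 0.113 / 0.7547 = 0.150 mm.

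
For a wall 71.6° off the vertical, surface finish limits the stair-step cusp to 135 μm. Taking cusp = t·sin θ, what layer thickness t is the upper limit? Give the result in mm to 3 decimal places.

Layer height = cusp / sin(71.6°) = 0.135 / 0.9489 = 0.142 mm.

0.142 mm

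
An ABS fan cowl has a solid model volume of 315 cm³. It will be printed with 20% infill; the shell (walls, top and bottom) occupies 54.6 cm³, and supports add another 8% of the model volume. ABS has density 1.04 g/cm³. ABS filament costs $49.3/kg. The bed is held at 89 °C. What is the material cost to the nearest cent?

Volume inside the shell = 315 − 54.6 = 260.4 cm³.
Deposited infill = 0.20 × 260.4 = 52.08 cm³.
Support = 0.08 × 315 = 25.2 cm³.
Total printed volume = 54.6 + 52.08 + 25.2 = 131.88 cm³.
Mass: 131.88 × 1.04 → 137.1552 g.
At $49.3/kg: 137.1552/1000 × 49.3 = $6.76.

$6.76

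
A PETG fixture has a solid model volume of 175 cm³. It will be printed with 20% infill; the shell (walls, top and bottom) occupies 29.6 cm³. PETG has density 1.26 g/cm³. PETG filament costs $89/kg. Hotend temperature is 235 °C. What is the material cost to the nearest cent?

$6.58

Interior volume = 175 − 29.6 = 145.4 cm³.
Infill volume: 0.20 × 145.4 → 29.08 cm³.
Total printed volume = 29.6 + 29.08 = 58.68 cm³.
Mass = 58.68 × 1.26, so 73.9368 g.
At $89/kg: 73.9368/1000 × 89 = $6.58.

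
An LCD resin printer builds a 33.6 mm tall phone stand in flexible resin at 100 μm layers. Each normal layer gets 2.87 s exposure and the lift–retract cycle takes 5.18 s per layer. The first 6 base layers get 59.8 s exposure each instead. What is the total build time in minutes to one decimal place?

Layer count = ceil(33.6 / 0.1) = 336.
Bottom layers = 6 × (59.8 + 5.18), so 389.88 s.
Regular layers = 330 × (2.87 + 5.18), so 2656.5 s.
Total = 389.88 + 2656.5 = 3046.38 s = 50.8 minutes.

50.8 minutes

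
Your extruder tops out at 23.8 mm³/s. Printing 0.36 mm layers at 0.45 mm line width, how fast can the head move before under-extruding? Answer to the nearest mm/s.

Bead cross-section = 0.36 × 0.45 = 0.162 mm².
Max speed = 23.8 / 0.162 = 146.91 ≈ 147 mm/s.

147 mm/s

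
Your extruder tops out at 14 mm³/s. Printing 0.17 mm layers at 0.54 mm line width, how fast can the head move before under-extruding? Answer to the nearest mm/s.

A = 0.17 × 0.54 = 0.0918 mm².
Max speed = 14 / 0.0918 = 152.51 ≈ 153 mm/s.

153 mm/s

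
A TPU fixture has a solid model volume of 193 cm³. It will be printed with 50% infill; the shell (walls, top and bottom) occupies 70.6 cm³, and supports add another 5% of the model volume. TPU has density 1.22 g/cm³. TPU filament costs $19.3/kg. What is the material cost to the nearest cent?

Interior volume = 193 − 70.6, so 122.4 cm³.
Deposited infill = 0.50 × 122.4, so 61.2 cm³.
Support: 0.05 × 193 → 9.65 cm³.
Total extruded = 70.6 + 61.2 + 9.65, so 141.45 cm³.
Mass: 141.45 × 1.22 → 172.569 g.
Cost = 172.569 g / 1000 × $19.3/kg = $3.33.

$3.33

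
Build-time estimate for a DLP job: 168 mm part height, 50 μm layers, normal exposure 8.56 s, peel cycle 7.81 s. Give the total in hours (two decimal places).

15.28 hours

Number of layers: 168 / 0.05 → 3360 (rounded up).
Each layer takes: 8.56 + 7.81 → 16.37 s.
Total = 3360 × 16.37 = 55003.2 s = 15.28 hours.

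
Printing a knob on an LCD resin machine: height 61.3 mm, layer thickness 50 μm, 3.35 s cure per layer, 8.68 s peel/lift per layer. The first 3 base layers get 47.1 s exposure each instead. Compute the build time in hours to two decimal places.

Layer count = ceil(61.3 / 0.05) = 1226.
Bottom layers = 3 × (47.1 + 8.68) = 167.34 s.
Normal layers: 1223 × (3.35 + 8.68) → 14712.69 s.
Sum: 167.34 + 14712.69 = 14880.03 s → 4.13 hours.

4.13 hours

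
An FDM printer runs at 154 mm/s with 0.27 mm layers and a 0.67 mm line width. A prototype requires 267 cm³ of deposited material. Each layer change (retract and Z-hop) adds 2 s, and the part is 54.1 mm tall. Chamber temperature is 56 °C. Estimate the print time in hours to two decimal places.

2.77 hours

Bead cross-section: 0.27 × 0.67 → 0.1809 mm².
Total extruded path = 267000/0.1809 = 1475953.6 mm.
Print-move time = 1475953.6 / 154, so 9584.1 s.
Layer count = ceil(54.1 / 0.27) = 201.
Non-print overhead = 201 × 2 = 402 s.
Total = 9584.1 + 402 = 9986.1 s = 2.77 hours.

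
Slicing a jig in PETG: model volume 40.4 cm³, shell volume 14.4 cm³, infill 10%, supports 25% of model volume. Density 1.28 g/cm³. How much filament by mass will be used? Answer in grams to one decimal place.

Volume inside the shell = 40.4 − 14.4, so 26 cm³.
Infill volume = 0.10 × 26, so 2.6 cm³.
Support: 0.25 × 40.4 → 10.1 cm³.
Total extruded = 14.4 + 2.6 + 10.1, so 27.1 cm³.
Mass = 27.1 × 1.28, so 34.688 g.

34.7 g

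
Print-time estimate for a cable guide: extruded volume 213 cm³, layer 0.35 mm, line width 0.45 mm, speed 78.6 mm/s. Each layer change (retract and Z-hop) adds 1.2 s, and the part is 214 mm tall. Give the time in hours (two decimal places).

Line area: 0.35 × 0.45 → 0.1575 mm².
Total extruded path = 213000/0.1575 = 1352381 mm.
Extrusion time = 1352381 / 78.6 = 17205.9 s.
Number of layers: 214 / 0.35 → 612 (rounded up).
Non-print overhead = 612 × 1.2 = 734.4 s.
Total = 17205.9 + 734.4 = 17940.3 s = 4.98 hours.

4.98 hours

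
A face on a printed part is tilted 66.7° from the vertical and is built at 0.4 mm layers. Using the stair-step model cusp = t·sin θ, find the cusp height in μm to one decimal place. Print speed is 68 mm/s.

367.4 μm

Cusp = layer height × sin(66.7°) = 0.4 × 0.9184 = 0.36736 mm = 367.4 μm.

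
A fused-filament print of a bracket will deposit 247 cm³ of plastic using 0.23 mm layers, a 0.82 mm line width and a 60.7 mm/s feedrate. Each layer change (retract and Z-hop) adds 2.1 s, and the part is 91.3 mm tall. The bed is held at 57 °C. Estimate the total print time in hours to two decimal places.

Extrusion cross-section = 0.23 × 0.82 = 0.1886 mm².
Path length: 247000 mm³ / 0.1886 mm² → 1309650.1 mm.
Print-move time = 1309650.1 / 60.7, so 21575.8 s.
Layer count = ceil(91.3 / 0.23) = 397.
Non-print overhead = 397 × 2.1 = 833.7 s.
Altogether 21575.8 + 833.7 = 22409.5 s, i.e. 6.22 hours.

6.22 hours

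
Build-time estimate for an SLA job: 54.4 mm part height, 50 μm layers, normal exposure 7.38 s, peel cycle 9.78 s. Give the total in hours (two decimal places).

5.19 hours

Number of layers: 54.4 / 0.05 → 1088 (rounded up).
Per-layer time = 7.38 + 9.78 = 17.16 s.
Total = 1088 × 17.16 = 18670.08 s = 5.19 hours.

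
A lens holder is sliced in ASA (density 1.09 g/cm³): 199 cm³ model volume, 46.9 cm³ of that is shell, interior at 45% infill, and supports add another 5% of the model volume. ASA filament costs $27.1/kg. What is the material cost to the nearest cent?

$3.70

Infill region = 199 − 46.9, so 152.1 cm³.
Infill volume = 0.45 × 152.1, so 68.445 cm³.
Support = 0.05 × 199, so 9.95 cm³.
Total extruded: 46.9 + 68.445 + 9.95 → 125.295 cm³.
Mass = 125.295 × 1.09 = 136.57155 g.
At $27.1/kg: 136.57155/1000 × 27.1 = $3.70.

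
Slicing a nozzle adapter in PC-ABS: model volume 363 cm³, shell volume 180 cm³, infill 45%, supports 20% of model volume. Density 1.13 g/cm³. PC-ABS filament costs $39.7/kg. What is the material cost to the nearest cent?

Interior volume: 363 − 180 → 183 cm³.
Infill deposited: 0.45 × 183 → 82.35 cm³.
Support = 0.20 × 363 = 72.6 cm³.
Total printed volume = 180 + 82.35 + 72.6 = 334.95 cm³.
Mass = 334.95 × 1.13 = 378.4935 g.
Cost = 378.4935 g / 1000 × $39.7/kg = $15.03.

$15.03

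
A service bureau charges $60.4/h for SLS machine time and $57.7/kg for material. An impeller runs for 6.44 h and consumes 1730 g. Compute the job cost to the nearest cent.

$488.80

Machine-time cost = 60.4 × 6.44, so $388.976.
Material charge = 57.7 × 1730/1000, so $99.821.
Job cost: 388.976 + 99.821 = 488.797 ≈ $488.80.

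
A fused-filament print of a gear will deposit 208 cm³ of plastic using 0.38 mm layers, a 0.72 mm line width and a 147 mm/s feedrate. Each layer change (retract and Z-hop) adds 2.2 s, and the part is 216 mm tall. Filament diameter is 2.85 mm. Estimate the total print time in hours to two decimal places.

Extrusion cross-section: 0.38 × 0.72 → 0.2736 mm².
Toolpath length = 208 cm³ / 0.2736 mm² = 208000 / 0.2736 = 760233.9 mm.
Time extruding = 760233.9 / 147, so 5171.7 s.
Layers = ⌈216/0.38⌉ = 569.
Z-hop total = 569 × 2.2, so 1251.8 s.
Total = 5171.7 + 1251.8 = 6423.5 s = 1.78 hours.

1.78 hours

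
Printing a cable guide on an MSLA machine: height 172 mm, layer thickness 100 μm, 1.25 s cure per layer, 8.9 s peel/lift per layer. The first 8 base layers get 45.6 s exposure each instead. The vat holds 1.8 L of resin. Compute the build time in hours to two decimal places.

4.95 hours

Layers = ⌈172/0.1⌉ = 1720.
Burn-in layers = 8 × (45.6 + 8.9), so 436 s.
Regular layers = 1712 × (1.25 + 8.9), so 17376.8 s.
Sum: 436 + 17376.8 = 17812.8 s → 4.95 hours.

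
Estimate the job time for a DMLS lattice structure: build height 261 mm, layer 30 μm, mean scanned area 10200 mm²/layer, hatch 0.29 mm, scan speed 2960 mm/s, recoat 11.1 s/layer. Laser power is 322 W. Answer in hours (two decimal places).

55.54 hours

Layers = ⌈261/0.03⌉ = 8700.
Hatch length per layer = 10200 / 0.29, so 35172.4 mm.
Laser time per layer: 35172.4 / 2960 → 11.8826 s.
Time per layer = 11.8826 + 11.1, so 22.9826 s.
Build time = 8700 × 22.9826 = 199948.62 s = 55.54 hours.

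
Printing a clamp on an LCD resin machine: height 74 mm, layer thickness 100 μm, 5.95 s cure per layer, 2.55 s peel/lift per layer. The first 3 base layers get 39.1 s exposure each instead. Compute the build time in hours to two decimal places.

1.77 hours

Layer count = ceil(74 / 0.1) = 740.
Burn-in layers: 3 × (39.1 + 2.55) → 124.95 s.
Normal layers = 737 × (5.95 + 2.55), so 6264.5 s.
Total = 124.95 + 6264.5 = 6389.45 s = 1.77 hours.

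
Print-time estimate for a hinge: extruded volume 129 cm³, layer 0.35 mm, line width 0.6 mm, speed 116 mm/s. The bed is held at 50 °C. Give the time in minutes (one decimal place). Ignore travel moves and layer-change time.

88.3 minutes

Extrusion cross-section: 0.35 × 0.6 → 0.21 mm².
Path length: 129000 mm³ / 0.21 mm² → 614285.7 mm.
Time extruding = 614285.7 / 116, so 5295.6 s.
Converting: 5295.6 s = 88.3 minutes.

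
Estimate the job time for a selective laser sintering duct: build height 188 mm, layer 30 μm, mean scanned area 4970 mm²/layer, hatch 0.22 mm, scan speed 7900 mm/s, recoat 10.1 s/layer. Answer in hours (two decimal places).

Layers = ⌈188/0.03⌉ = 6267.
Hatch length per layer: 4970 / 0.22 → 22590.9 mm.
Per-layer scan time: 22590.9 / 7900 → 2.8596 s.
Per-layer time = 2.8596 + 10.1, so 12.9596 s.
6267 layers × 12.9596 s/layer = 81217.8132 s, i.e. 22.56 hours.

22.56 hours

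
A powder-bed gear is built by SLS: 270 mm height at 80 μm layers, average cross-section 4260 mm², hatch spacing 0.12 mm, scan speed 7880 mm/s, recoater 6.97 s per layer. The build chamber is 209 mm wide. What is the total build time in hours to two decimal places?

10.76 hours

Layers = ⌈270/0.08⌉ = 3375.
Hatch length per layer: 4260 / 0.12 → 35500 mm.
Laser time per layer = 35500 / 7880, so 4.5051 s.
Time per layer = 4.5051 + 6.97 = 11.4751 s.
Total: 3375 × 11.4751 s = 38728.4625 s → 10.76 hours.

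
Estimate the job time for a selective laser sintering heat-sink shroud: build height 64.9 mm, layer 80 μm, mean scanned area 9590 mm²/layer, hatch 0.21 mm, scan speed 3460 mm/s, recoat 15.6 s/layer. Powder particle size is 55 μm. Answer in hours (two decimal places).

6.50 hours

Layer count = ceil(64.9 / 0.08) = 812.
Scan path per layer = 9590 / 0.21 = 45666.7 mm.
Per-layer scan time = 45666.7 / 3460, so 13.1985 s.
Layer cycle = 13.1985 + 15.6 = 28.7985 s.
Total: 812 × 28.7985 s = 23384.382 s → 6.50 hours.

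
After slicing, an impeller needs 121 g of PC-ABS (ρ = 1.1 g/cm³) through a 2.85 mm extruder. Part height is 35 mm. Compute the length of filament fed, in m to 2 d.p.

Volume = 121 g / 1.1 g·cm⁻³ = 110 cm³ = 110000 mm³.
Filament cross-section = π × (2.85/2)² = 6.3794 mm².
Length = 110000 / 6.3794 = 17243 mm = 17.24 m.

17.24 m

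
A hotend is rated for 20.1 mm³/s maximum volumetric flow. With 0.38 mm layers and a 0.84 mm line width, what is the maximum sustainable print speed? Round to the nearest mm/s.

63 mm/s

Extrusion cross-section = 0.38 × 0.84, so 0.3192 mm².
Max speed = 20.1 / 0.3192 = 62.97 ≈ 63 mm/s.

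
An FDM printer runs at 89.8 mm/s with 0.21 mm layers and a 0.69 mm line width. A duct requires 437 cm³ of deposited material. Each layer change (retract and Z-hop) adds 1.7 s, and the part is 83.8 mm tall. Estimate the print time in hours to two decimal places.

Line area = 0.21 × 0.69 = 0.1449 mm².
Path length: 437000 mm³ / 0.1449 mm² → 3015873 mm.
Print-move time: 3015873 / 89.8 → 33584.3 s.
Number of layers: 83.8 / 0.21 → 400 (rounded up).
Layer-change overhead: 400 × 1.7 → 680 s.
Total = 33584.3 + 680 = 34264.3 s = 9.52 hours.

9.52 hours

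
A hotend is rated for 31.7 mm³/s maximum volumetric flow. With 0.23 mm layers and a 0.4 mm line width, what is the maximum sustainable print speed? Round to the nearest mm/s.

Bead cross-section = 0.23 × 0.4, so 0.092 mm².
Max speed = 31.7 / 0.092 = 344.57 ≈ 345 mm/s.

345 mm/s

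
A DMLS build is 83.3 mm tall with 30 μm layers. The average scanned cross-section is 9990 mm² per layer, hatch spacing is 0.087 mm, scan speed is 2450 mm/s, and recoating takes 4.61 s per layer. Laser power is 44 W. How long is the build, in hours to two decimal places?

39.71 hours

Number of layers: 83.3 / 0.03 → 2777 (rounded up).
Scan path per layer: 9990 / 0.087 → 114827.6 mm.
Laser time per layer: 114827.6 / 2450 → 46.8684 s.
Layer cycle = 46.8684 + 4.61 = 51.4784 s.
Build time = 2777 × 51.4784 = 142955.5168 s = 39.71 hours.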